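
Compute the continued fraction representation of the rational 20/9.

[2; 4, 2]

Run the Euclidean algorithm on 20 and 9; the successive quotients are the partial quotients a_0, a_1, ... (each step inverts the fractional part left over by the previous one):
  20 = 2*9 + 2, so a_0 = 2.
  9 = 4*2 + 1, so a_1 = 4.
  2 = 2*1 + 0, so a_2 = 2.
The remainder reaches 0 after 3 divisions, so the expansion has 3 partial quotients, read off in order.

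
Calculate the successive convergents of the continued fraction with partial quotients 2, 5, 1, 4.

2/1, 11/5, 13/6, 63/29

Using the convergent recurrence p_i = a_i*p_{i-1} + p_{i-2}, q_i = a_i*q_{i-1} + q_{i-2} with p_{-2}=0, p_{-1}=1, q_{-2}=1, q_{-1}=0:
  i=0: a_0=2, p_0 = 2*1 + 0 = 2, q_0 = 2*0 + 1 = 1.
  i=1: a_1=5, p_1 = 5*2 + 1 = 11, q_1 = 5*1 + 0 = 5.
  i=2: a_2=1, p_2 = 1*11 + 2 = 13, q_2 = 1*5 + 1 = 6.
  i=3: a_3=4, p_3 = 4*13 + 11 = 63, q_3 = 4*6 + 5 = 29.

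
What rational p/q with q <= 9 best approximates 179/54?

Expand x = 179/54 as a continued fraction with the Euclidean algorithm:
  179 = 3*54 + 17, so a_0 = 3.
  54 = 3*17 + 3, so a_1 = 3.
  17 = 5*3 + 2, so a_2 = 5.
  3 = 1*2 + 1, so a_3 = 1.
  2 = 2*1 + 0, so a_4 = 2.
so x = [3; 3, 5, 1, 2].
Convergents (p_i = a_i*p_{i-1} + p_{i-2}, q_i = a_i*q_{i-1} + q_{i-2} with p_{-2}=0, p_{-1}=1, q_{-2}=1, q_{-1}=0), until the denominator exceeds 9:
  i=0: a_0=3, p_0 = 3*1 + 0 = 3, q_0 = 3*0 + 1 = 1.
  i=1: a_1=3, p_1 = 3*3 + 1 = 10, q_1 = 3*1 + 0 = 3.
  i=2: a_2=5, p_2 = 5*10 + 3 = 53, q_2 = 5*3 + 1 = 16.
q_2 = 16 > 9, so the last convergent with denominator <= 9 is p_1/q_1 = 10/3.
The closest fraction with denominator <= 9 is either p_1/q_1 or the intermediate fraction (k*p_1 + p_0)/(k*q_1 + q_0) with the largest k >= 1 whose denominator stays <= 9; these approach x as k grows, and every other convergent or intermediate fraction in range is farther away.
Largest k: floor((9 - q_0)/q_1) = floor((9 - 1)/3) = 2.
That gives (2*10 + 3)/(2*3 + 1) = 23/7.
Compare the errors: |x - 10/3| = |179*3 - 10*54|/(54*3) = 3/162, and |x - 23/7| = |179*7 - 23*54|/(54*7) = 11/378.
Cross-multiplying, 3*378 = 1134 < 1782 = 11*162, so 3/162 is smaller: the convergent 10/3 is closer to x than 23/7.

10/3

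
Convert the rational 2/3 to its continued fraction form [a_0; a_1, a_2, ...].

Run the Euclidean algorithm on 2 and 3; the successive quotients are the partial quotients a_0, a_1, ... (each step inverts the fractional part left over by the previous one):
  2 = 0*3 + 2, so a_0 = 0.
  3 = 1*2 + 1, so a_1 = 1.
  2 = 2*1 + 0, so a_2 = 2.
The remainder reaches 0 after 3 divisions, so the expansion has 3 partial quotients, read off in order.

[0; 1, 2]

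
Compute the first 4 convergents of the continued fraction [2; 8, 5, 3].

2/1, 17/8, 87/41, 278/131

Using the convergent recurrence p_i = a_i*p_{i-1} + p_{i-2}, q_i = a_i*q_{i-1} + q_{i-2} with p_{-2}=0, p_{-1}=1, q_{-2}=1, q_{-1}=0:
  i=0: a_0=2, p_0 = 2*1 + 0 = 2, q_0 = 2*0 + 1 = 1.
  i=1: a_1=8, p_1 = 8*2 + 1 = 17, q_1 = 8*1 + 0 = 8.
  i=2: a_2=5, p_2 = 5*17 + 2 = 87, q_2 = 5*8 + 1 = 41.
  i=3: a_3=3, p_3 = 3*87 + 17 = 278, q_3 = 3*41 + 8 = 131.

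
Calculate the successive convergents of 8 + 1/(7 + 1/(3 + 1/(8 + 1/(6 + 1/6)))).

Using the convergent recurrence p_i = a_i*p_{i-1} + p_{i-2}, q_i = a_i*q_{i-1} + q_{i-2} with p_{-2}=0, p_{-1}=1, q_{-2}=1, q_{-1}=0:
  i=0: a_0=8, p_0 = 8*1 + 0 = 8, q_0 = 8*0 + 1 = 1.
  i=1: a_1=7, p_1 = 7*8 + 1 = 57, q_1 = 7*1 + 0 = 7.
  i=2: a_2=3, p_2 = 3*57 + 8 = 179, q_2 = 3*7 + 1 = 22.
  i=3: a_3=8, p_3 = 8*179 + 57 = 1489, q_3 = 8*22 + 7 = 183.
  i=4: a_4=6, p_4 = 6*1489 + 179 = 9113, q_4 = 6*183 + 22 = 1120.
  i=5: a_5=6, p_5 = 6*9113 + 1489 = 56167, q_5 = 6*1120 + 183 = 6903.

8/1, 57/7, 179/22, 1489/183, 9113/1120, 56167/6903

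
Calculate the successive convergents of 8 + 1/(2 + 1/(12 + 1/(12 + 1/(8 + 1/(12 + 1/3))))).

Using the convergent recurrence p_i = a_i*p_{i-1} + p_{i-2}, q_i = a_i*q_{i-1} + q_{i-2} with p_{-2}=0, p_{-1}=1, q_{-2}=1, q_{-1}=0:
  i=0: a_0=8, p_0 = 8*1 + 0 = 8, q_0 = 8*0 + 1 = 1.
  i=1: a_1=2, p_1 = 2*8 + 1 = 17, q_1 = 2*1 + 0 = 2.
  i=2: a_2=12, p_2 = 12*17 + 8 = 212, q_2 = 12*2 + 1 = 25.
  i=3: a_3=12, p_3 = 12*212 + 17 = 2561, q_3 = 12*25 + 2 = 302.
  i=4: a_4=8, p_4 = 8*2561 + 212 = 20700, q_4 = 8*302 + 25 = 2441.
  i=5: a_5=12, p_5 = 12*20700 + 2561 = 250961, q_5 = 12*2441 + 302 = 29594.
  i=6: a_6=3, p_6 = 3*250961 + 20700 = 773583, q_6 = 3*29594 + 2441 = 91223.

8/1, 17/2, 212/25, 2561/302, 20700/2441, 250961/29594, 773583/91223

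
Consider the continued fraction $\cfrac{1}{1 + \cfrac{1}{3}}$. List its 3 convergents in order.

Using the convergent recurrence p_i = a_i*p_{i-1} + p_{i-2}, q_i = a_i*q_{i-1} + q_{i-2} with p_{-2}=0, p_{-1}=1, q_{-2}=1, q_{-1}=0:
  i=0: a_0=0, p_0 = 0*1 + 0 = 0, q_0 = 0*0 + 1 = 1.
  i=1: a_1=1, p_1 = 1*0 + 1 = 1, q_1 = 1*1 + 0 = 1.
  i=2: a_2=3, p_2 = 3*1 + 0 = 3, q_2 = 3*1 + 1 = 4.

0/1, 1/1, 3/4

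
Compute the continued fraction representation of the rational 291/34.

[8; 1, 1, 3, 1, 3]

Run the Euclidean algorithm on 291 and 34; the successive quotients are the partial quotients a_0, a_1, ... (each step inverts the fractional part left over by the previous one):
  291 = 8*34 + 19, so a_0 = 8.
  34 = 1*19 + 15, so a_1 = 1.
  19 = 1*15 + 4, so a_2 = 1.
  15 = 3*4 + 3, so a_3 = 3.
  4 = 1*3 + 1, so a_4 = 1.
  3 = 3*1 + 0, so a_5 = 3.
The remainder reaches 0 after 6 divisions, so the expansion has 6 partial quotients, read off in order.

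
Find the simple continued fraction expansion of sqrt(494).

Write x_i = (sqrt(494) + m_i)/d_i with (m_0, d_0) = (0, 1). a_0 = floor(sqrt(494)) = 22, since 22^2 = 484 <= 494 < 529 = 23^2.
Iterate m_{i+1} = d_i*a_i - m_i, d_{i+1} = (494 - m_{i+1}^2)/d_i, a_{i+1} = floor((a_0 + m_{i+1})/d_{i+1}):
  m_1 = 1*22 - 0 = 22, d_1 = (494 - 22^2)/1 = 10/1 = 10, a_1 = floor((22 + 22)/10) = 4.
  m_2 = 10*4 - 22 = 18, d_2 = (494 - 18^2)/10 = 170/10 = 17, a_2 = floor((22 + 18)/17) = 2.
  m_3 = 17*2 - 18 = 16, d_3 = (494 - 16^2)/17 = 238/17 = 14, a_3 = floor((22 + 16)/14) = 2.
  m_4 = 14*2 - 16 = 12, d_4 = (494 - 12^2)/14 = 350/14 = 25, a_4 = floor((22 + 12)/25) = 1.
  m_5 = 25*1 - 12 = 13, d_5 = (494 - 13^2)/25 = 325/25 = 13, a_5 = floor((22 + 13)/13) = 2.
  m_6 = 13*2 - 13 = 13, d_6 = (494 - 13^2)/13 = 325/13 = 25, a_6 = floor((22 + 13)/25) = 1.
  m_7 = 25*1 - 13 = 12, d_7 = (494 - 12^2)/25 = 350/25 = 14, a_7 = floor((22 + 12)/14) = 2.
  m_8 = 14*2 - 12 = 16, d_8 = (494 - 16^2)/14 = 238/14 = 17, a_8 = floor((22 + 16)/17) = 2.
  m_9 = 17*2 - 16 = 18, d_9 = (494 - 18^2)/17 = 170/17 = 10, a_9 = floor((22 + 18)/10) = 4.
  m_10 = 10*4 - 18 = 22, d_10 = (494 - 22^2)/10 = 10/10 = 1, a_10 = floor((22 + 22)/1) = 44.
  m_11 = 1*44 - 22 = 22, d_11 = (494 - 22^2)/1 = 10/1 = 10: (m_11, d_11) = (m_1, d_1) = (22, 10), so from here the quotients repeat a_1, ..., a_10; the period length is 10.
Hence the expansion of sqrt(494) is a_0 = 22 followed by the repeating block 4, 2, 2, 1, 2, 1, 2, 2, 4, 44 (period 10).

[22; (4, 2, 2, 1, 2, 1, 2, 2, 4, 44)]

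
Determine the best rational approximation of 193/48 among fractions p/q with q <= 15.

Expand x = 193/48 as a continued fraction with the Euclidean algorithm:
  193 = 4*48 + 1, so a_0 = 4.
  48 = 48*1 + 0, so a_1 = 48.
so x = [4; 48].
Convergents (p_i = a_i*p_{i-1} + p_{i-2}, q_i = a_i*q_{i-1} + q_{i-2} with p_{-2}=0, p_{-1}=1, q_{-2}=1, q_{-1}=0), until the denominator exceeds 15:
  i=0: a_0=4, p_0 = 4*1 + 0 = 4, q_0 = 4*0 + 1 = 1.
  i=1: a_1=48, p_1 = 48*4 + 1 = 193, q_1 = 48*1 + 0 = 48.
q_1 = 48 > 15, so the last convergent with denominator <= 15 is p_0/q_0 = 4/1.
The closest fraction with denominator <= 15 is either p_0/q_0 or the intermediate fraction (k*p_0 + p_{-1})/(k*q_0 + q_{-1}) with the largest k >= 1 whose denominator stays <= 15; these approach x as k grows, and every other convergent or intermediate fraction in range is farther away.
Largest k: floor((15 - q_{-1})/q_0) = floor((15 - 0)/1) = 15 (using the seeds p_{-1} = 1, q_{-1} = 0).
That gives (15*4 + 1)/(15*1 + 0) = 61/15.
Compare the errors: |x - 4/1| = |193*1 - 4*48|/(48*1) = 1/48, and |x - 61/15| = |193*15 - 61*48|/(48*15) = 33/720.
Cross-multiplying, 1*720 = 720 < 1584 = 33*48, so 1/48 is smaller: the convergent 4/1 is closer to x than 61/15.

4/1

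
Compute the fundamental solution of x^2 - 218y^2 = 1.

First expand sqrt(218) as a continued fraction. With x_i = (sqrt(218) + m_i)/d_i and (m_0, d_0) = (0, 1): a_0 = floor(sqrt(218)) = 14, since 14^2 = 196 <= 218 < 225 = 15^2.
Iterate m_{i+1} = d_i*a_i - m_i, d_{i+1} = (218 - m_{i+1}^2)/d_i, a_{i+1} = floor((a_0 + m_{i+1})/d_{i+1}):
  m_1 = 1*14 - 0 = 14, d_1 = (218 - 14^2)/1 = 22/1 = 22, a_1 = floor((14 + 14)/22) = 1.
  m_2 = 22*1 - 14 = 8, d_2 = (218 - 8^2)/22 = 154/22 = 7, a_2 = floor((14 + 8)/7) = 3.
  m_3 = 7*3 - 8 = 13, d_3 = (218 - 13^2)/7 = 49/7 = 7, a_3 = floor((14 + 13)/7) = 3.
  m_4 = 7*3 - 13 = 8, d_4 = (218 - 8^2)/7 = 154/7 = 22, a_4 = floor((14 + 8)/22) = 1.
  m_5 = 22*1 - 8 = 14, d_5 = (218 - 14^2)/22 = 22/22 = 1, a_5 = floor((14 + 14)/1) = 28.
  m_6 = 1*28 - 14 = 14, d_6 = (218 - 14^2)/1 = 22/1 = 22: (m_6, d_6) = (m_1, d_1) = (14, 22), so from here the quotients repeat a_1, ..., a_5; the period length is 5.
So sqrt(218) = [14; (1, 3, 3, 1, 28)] with period length k = 5.
k is odd, so (p_{k-1}, q_{k-1}) only solves x^2 - 218y^2 = -1 and the fundamental solution of x^2 - 218y^2 = 1 is (p_{2k-1}, q_{2k-1}) = (p_9, q_9); compute convergents through index 9, running through the period twice.
Convergents (p_i = a_i*p_{i-1} + p_{i-2}, q_i = a_i*q_{i-1} + q_{i-2} with p_{-2}=0, p_{-1}=1, q_{-2}=1, q_{-1}=0):
  i=0: a_0=14, p_0 = 14*1 + 0 = 14, q_0 = 14*0 + 1 = 1.
  i=1: a_1=1, p_1 = 1*14 + 1 = 15, q_1 = 1*1 + 0 = 1.
  i=2: a_2=3, p_2 = 3*15 + 14 = 59, q_2 = 3*1 + 1 = 4.
  i=3: a_3=3, p_3 = 3*59 + 15 = 192, q_3 = 3*4 + 1 = 13.
  i=4: a_4=1, p_4 = 1*192 + 59 = 251, q_4 = 1*13 + 4 = 17.
  i=5: a_5=28, p_5 = 28*251 + 192 = 7220, q_5 = 28*17 + 13 = 489.
  i=6: a_6=1, p_6 = 1*7220 + 251 = 7471, q_6 = 1*489 + 17 = 506.
  i=7: a_7=3, p_7 = 3*7471 + 7220 = 29633, q_7 = 3*506 + 489 = 2007.
  i=8: a_8=3, p_8 = 3*29633 + 7471 = 96370, q_8 = 3*2007 + 506 = 6527.
  i=9: a_9=1, p_9 = 1*96370 + 29633 = 126003, q_9 = 1*6527 + 2007 = 8534.
Indeed p_4^2 - 218*q_4^2 = 63001 - 63002 = -1, not +1.
Check: 126003^2 - 218*8534^2 = 15876756009 - 15876756008 = 1, so (x, y) = (126003, 8534) solves the equation, and by the theorem it is the least positive solution.

(x, y) = (126003, 8534)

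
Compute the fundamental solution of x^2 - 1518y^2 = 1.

(x, y) = (1013, 26)

First expand sqrt(1518) as a continued fraction. With x_i = (sqrt(1518) + m_i)/d_i and (m_0, d_0) = (0, 1): a_0 = floor(sqrt(1518)) = 38, since 38^2 = 1444 <= 1518 < 1521 = 39^2.
Iterate m_{i+1} = d_i*a_i - m_i, d_{i+1} = (1518 - m_{i+1}^2)/d_i, a_{i+1} = floor((a_0 + m_{i+1})/d_{i+1}):
  m_1 = 1*38 - 0 = 38, d_1 = (1518 - 38^2)/1 = 74/1 = 74, a_1 = floor((38 + 38)/74) = 1.
  m_2 = 74*1 - 38 = 36, d_2 = (1518 - 36^2)/74 = 222/74 = 3, a_2 = floor((38 + 36)/3) = 24.
  m_3 = 3*24 - 36 = 36, d_3 = (1518 - 36^2)/3 = 222/3 = 74, a_3 = floor((38 + 36)/74) = 1.
  m_4 = 74*1 - 36 = 38, d_4 = (1518 - 38^2)/74 = 74/74 = 1, a_4 = floor((38 + 38)/1) = 76.
  m_5 = 1*76 - 38 = 38, d_5 = (1518 - 38^2)/1 = 74/1 = 74: (m_5, d_5) = (m_1, d_1) = (38, 74), so from here the quotients repeat a_1, ..., a_4; the period length is 4.
So sqrt(1518) = [38; (1, 24, 1, 76)] with period length k = 4.
k is even, so the fundamental solution of x^2 - 1518y^2 = 1 is (p_{k-1}, q_{k-1}) = (p_3, q_3); compute convergents through index 3.
Convergents (p_i = a_i*p_{i-1} + p_{i-2}, q_i = a_i*q_{i-1} + q_{i-2} with p_{-2}=0, p_{-1}=1, q_{-2}=1, q_{-1}=0):
  i=0: a_0=38, p_0 = 38*1 + 0 = 38, q_0 = 38*0 + 1 = 1.
  i=1: a_1=1, p_1 = 1*38 + 1 = 39, q_1 = 1*1 + 0 = 1.
  i=2: a_2=24, p_2 = 24*39 + 38 = 974, q_2 = 24*1 + 1 = 25.
  i=3: a_3=1, p_3 = 1*974 + 39 = 1013, q_3 = 1*25 + 1 = 26.
Check: 1013^2 - 1518*26^2 = 1026169 - 1026168 = 1, so (x, y) = (1013, 26) solves the equation, and by the theorem it is the least positive solution.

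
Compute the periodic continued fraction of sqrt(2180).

[46; (1, 2, 4, 2, 1, 92)]

Write x_i = (sqrt(2180) + m_i)/d_i with (m_0, d_0) = (0, 1). a_0 = floor(sqrt(2180)) = 46, since 46^2 = 2116 <= 2180 < 2209 = 47^2.
Iterate m_{i+1} = d_i*a_i - m_i, d_{i+1} = (2180 - m_{i+1}^2)/d_i, a_{i+1} = floor((a_0 + m_{i+1})/d_{i+1}):
  m_1 = 1*46 - 0 = 46, d_1 = (2180 - 46^2)/1 = 64/1 = 64, a_1 = floor((46 + 46)/64) = 1.
  m_2 = 64*1 - 46 = 18, d_2 = (2180 - 18^2)/64 = 1856/64 = 29, a_2 = floor((46 + 18)/29) = 2.
  m_3 = 29*2 - 18 = 40, d_3 = (2180 - 40^2)/29 = 580/29 = 20, a_3 = floor((46 + 40)/20) = 4.
  m_4 = 20*4 - 40 = 40, d_4 = (2180 - 40^2)/20 = 580/20 = 29, a_4 = floor((46 + 40)/29) = 2.
  m_5 = 29*2 - 40 = 18, d_5 = (2180 - 18^2)/29 = 1856/29 = 64, a_5 = floor((46 + 18)/64) = 1.
  m_6 = 64*1 - 18 = 46, d_6 = (2180 - 46^2)/64 = 64/64 = 1, a_6 = floor((46 + 46)/1) = 92.
  m_7 = 1*92 - 46 = 46, d_7 = (2180 - 46^2)/1 = 64/1 = 64: (m_7, d_7) = (m_1, d_1) = (46, 64), so from here the quotients repeat a_1, ..., a_6; the period length is 6.
Hence the expansion of sqrt(2180) is a_0 = 46 followed by the repeating block 1, 2, 4, 2, 1, 92 (period 6).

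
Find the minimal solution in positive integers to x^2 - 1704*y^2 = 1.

First expand sqrt(1704) as a continued fraction. With x_i = (sqrt(1704) + m_i)/d_i and (m_0, d_0) = (0, 1): a_0 = floor(sqrt(1704)) = 41, since 41^2 = 1681 <= 1704 < 1764 = 42^2.
Iterate m_{i+1} = d_i*a_i - m_i, d_{i+1} = (1704 - m_{i+1}^2)/d_i, a_{i+1} = floor((a_0 + m_{i+1})/d_{i+1}):
  m_1 = 1*41 - 0 = 41, d_1 = (1704 - 41^2)/1 = 23/1 = 23, a_1 = floor((41 + 41)/23) = 3.
  m_2 = 23*3 - 41 = 28, d_2 = (1704 - 28^2)/23 = 920/23 = 40, a_2 = floor((41 + 28)/40) = 1.
  m_3 = 40*1 - 28 = 12, d_3 = (1704 - 12^2)/40 = 1560/40 = 39, a_3 = floor((41 + 12)/39) = 1.
  m_4 = 39*1 - 12 = 27, d_4 = (1704 - 27^2)/39 = 975/39 = 25, a_4 = floor((41 + 27)/25) = 2.
  m_5 = 25*2 - 27 = 23, d_5 = (1704 - 23^2)/25 = 1175/25 = 47, a_5 = floor((41 + 23)/47) = 1.
  m_6 = 47*1 - 23 = 24, d_6 = (1704 - 24^2)/47 = 1128/47 = 24, a_6 = floor((41 + 24)/24) = 2.
  m_7 = 24*2 - 24 = 24, d_7 = (1704 - 24^2)/24 = 1128/24 = 47, a_7 = floor((41 + 24)/47) = 1.
  m_8 = 47*1 - 24 = 23, d_8 = (1704 - 23^2)/47 = 1175/47 = 25, a_8 = floor((41 + 23)/25) = 2.
  m_9 = 25*2 - 23 = 27, d_9 = (1704 - 27^2)/25 = 975/25 = 39, a_9 = floor((41 + 27)/39) = 1.
  m_10 = 39*1 - 27 = 12, d_10 = (1704 - 12^2)/39 = 1560/39 = 40, a_10 = floor((41 + 12)/40) = 1.
  m_11 = 40*1 - 12 = 28, d_11 = (1704 - 28^2)/40 = 920/40 = 23, a_11 = floor((41 + 28)/23) = 3.
  m_12 = 23*3 - 28 = 41, d_12 = (1704 - 41^2)/23 = 23/23 = 1, a_12 = floor((41 + 41)/1) = 82.
  m_13 = 1*82 - 41 = 41, d_13 = (1704 - 41^2)/1 = 23/1 = 23: (m_13, d_13) = (m_1, d_1) = (41, 23), so from here the quotients repeat a_1, ..., a_12; the period length is 12.
So sqrt(1704) = [41; (3, 1, 1, 2, 1, 2, 1, 2, 1, 1, 3, 82)] with period length k = 12.
k is even, so the fundamental solution of x^2 - 1704y^2 = 1 is (p_{k-1}, q_{k-1}) = (p_11, q_11); compute convergents through index 11.
Convergents (p_i = a_i*p_{i-1} + p_{i-2}, q_i = a_i*q_{i-1} + q_{i-2} with p_{-2}=0, p_{-1}=1, q_{-2}=1, q_{-1}=0):
  i=0: a_0=41, p_0 = 41*1 + 0 = 41, q_0 = 41*0 + 1 = 1.
  i=1: a_1=3, p_1 = 3*41 + 1 = 124, q_1 = 3*1 + 0 = 3.
  i=2: a_2=1, p_2 = 1*124 + 41 = 165, q_2 = 1*3 + 1 = 4.
  i=3: a_3=1, p_3 = 1*165 + 124 = 289, q_3 = 1*4 + 3 = 7.
  i=4: a_4=2, p_4 = 2*289 + 165 = 743, q_4 = 2*7 + 4 = 18.
  i=5: a_5=1, p_5 = 1*743 + 289 = 1032, q_5 = 1*18 + 7 = 25.
  i=6: a_6=2, p_6 = 2*1032 + 743 = 2807, q_6 = 2*25 + 18 = 68.
  i=7: a_7=1, p_7 = 1*2807 + 1032 = 3839, q_7 = 1*68 + 25 = 93.
  i=8: a_8=2, p_8 = 2*3839 + 2807 = 10485, q_8 = 2*93 + 68 = 254.
  i=9: a_9=1, p_9 = 1*10485 + 3839 = 14324, q_9 = 1*254 + 93 = 347.
  i=10: a_10=1, p_10 = 1*14324 + 10485 = 24809, q_10 = 1*347 + 254 = 601.
  i=11: a_11=3, p_11 = 3*24809 + 14324 = 88751, q_11 = 3*601 + 347 = 2150.
Check: 88751^2 - 1704*2150^2 = 7876740001 - 7876740000 = 1, so (x, y) = (88751, 2150) solves the equation, and by the theorem it is the least positive solution.

(x, y) = (88751, 2150)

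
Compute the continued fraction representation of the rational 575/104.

[5; 1, 1, 8, 6]

Run the Euclidean algorithm on 575 and 104; the successive quotients are the partial quotients a_0, a_1, ... (each step inverts the fractional part left over by the previous one):
  575 = 5*104 + 55, so a_0 = 5.
  104 = 1*55 + 49, so a_1 = 1.
  55 = 1*49 + 6, so a_2 = 1.
  49 = 8*6 + 1, so a_3 = 8.
  6 = 6*1 + 0, so a_4 = 6.
The remainder reaches 0 after 5 divisions, so the expansion has 5 partial quotients, read off in order.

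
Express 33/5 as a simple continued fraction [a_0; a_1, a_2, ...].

[6; 1, 1, 2]

Run the Euclidean algorithm on 33 and 5; the successive quotients are the partial quotients a_0, a_1, ... (each step inverts the fractional part left over by the previous one):
  33 = 6*5 + 3, so a_0 = 6.
  5 = 1*3 + 2, so a_1 = 1.
  3 = 1*2 + 1, so a_2 = 1.
  2 = 2*1 + 0, so a_3 = 2.
The remainder reaches 0 after 4 divisions, so the expansion has 4 partial quotients, read off in order.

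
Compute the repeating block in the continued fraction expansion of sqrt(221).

Write x_i = (sqrt(221) + m_i)/d_i with (m_0, d_0) = (0, 1). a_0 = floor(sqrt(221)) = 14, since 14^2 = 196 <= 221 < 225 = 15^2.
Iterate m_{i+1} = d_i*a_i - m_i, d_{i+1} = (221 - m_{i+1}^2)/d_i, a_{i+1} = floor((a_0 + m_{i+1})/d_{i+1}):
  m_1 = 1*14 - 0 = 14, d_1 = (221 - 14^2)/1 = 25/1 = 25, a_1 = floor((14 + 14)/25) = 1.
  m_2 = 25*1 - 14 = 11, d_2 = (221 - 11^2)/25 = 100/25 = 4, a_2 = floor((14 + 11)/4) = 6.
  m_3 = 4*6 - 11 = 13, d_3 = (221 - 13^2)/4 = 52/4 = 13, a_3 = floor((14 + 13)/13) = 2.
  m_4 = 13*2 - 13 = 13, d_4 = (221 - 13^2)/13 = 52/13 = 4, a_4 = floor((14 + 13)/4) = 6.
  m_5 = 4*6 - 13 = 11, d_5 = (221 - 11^2)/4 = 100/4 = 25, a_5 = floor((14 + 11)/25) = 1.
  m_6 = 25*1 - 11 = 14, d_6 = (221 - 14^2)/25 = 25/25 = 1, a_6 = floor((14 + 14)/1) = 28.
  m_7 = 1*28 - 14 = 14, d_7 = (221 - 14^2)/1 = 25/1 = 25: (m_7, d_7) = (m_1, d_1) = (14, 25), so from here the quotients repeat a_1, ..., a_6; the period length is 6.
Hence the expansion of sqrt(221) is a_0 = 14 followed by the repeating block 1, 6, 2, 6, 1, 28 (period 6).

[14; (1, 6, 2, 6, 1, 28)]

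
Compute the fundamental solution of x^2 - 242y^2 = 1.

First expand sqrt(242) as a continued fraction. With x_i = (sqrt(242) + m_i)/d_i and (m_0, d_0) = (0, 1): a_0 = floor(sqrt(242)) = 15, since 15^2 = 225 <= 242 < 256 = 16^2.
Iterate m_{i+1} = d_i*a_i - m_i, d_{i+1} = (242 - m_{i+1}^2)/d_i, a_{i+1} = floor((a_0 + m_{i+1})/d_{i+1}):
  m_1 = 1*15 - 0 = 15, d_1 = (242 - 15^2)/1 = 17/1 = 17, a_1 = floor((15 + 15)/17) = 1.
  m_2 = 17*1 - 15 = 2, d_2 = (242 - 2^2)/17 = 238/17 = 14, a_2 = floor((15 + 2)/14) = 1.
  m_3 = 14*1 - 2 = 12, d_3 = (242 - 12^2)/14 = 98/14 = 7, a_3 = floor((15 + 12)/7) = 3.
  m_4 = 7*3 - 12 = 9, d_4 = (242 - 9^2)/7 = 161/7 = 23, a_4 = floor((15 + 9)/23) = 1.
  m_5 = 23*1 - 9 = 14, d_5 = (242 - 14^2)/23 = 46/23 = 2, a_5 = floor((15 + 14)/2) = 14.
  m_6 = 2*14 - 14 = 14, d_6 = (242 - 14^2)/2 = 46/2 = 23, a_6 = floor((15 + 14)/23) = 1.
  m_7 = 23*1 - 14 = 9, d_7 = (242 - 9^2)/23 = 161/23 = 7, a_7 = floor((15 + 9)/7) = 3.
  m_8 = 7*3 - 9 = 12, d_8 = (242 - 12^2)/7 = 98/7 = 14, a_8 = floor((15 + 12)/14) = 1.
  m_9 = 14*1 - 12 = 2, d_9 = (242 - 2^2)/14 = 238/14 = 17, a_9 = floor((15 + 2)/17) = 1.
  m_10 = 17*1 - 2 = 15, d_10 = (242 - 15^2)/17 = 17/17 = 1, a_10 = floor((15 + 15)/1) = 30.
  m_11 = 1*30 - 15 = 15, d_11 = (242 - 15^2)/1 = 17/1 = 17: (m_11, d_11) = (m_1, d_1) = (15, 17), so from here the quotients repeat a_1, ..., a_10; the period length is 10.
So sqrt(242) = [15; (1, 1, 3, 1, 14, 1, 3, 1, 1, 30)] with period length k = 10.
k is even, so the fundamental solution of x^2 - 242y^2 = 1 is (p_{k-1}, q_{k-1}) = (p_9, q_9); compute convergents through index 9.
Convergents (p_i = a_i*p_{i-1} + p_{i-2}, q_i = a_i*q_{i-1} + q_{i-2} with p_{-2}=0, p_{-1}=1, q_{-2}=1, q_{-1}=0):
  i=0: a_0=15, p_0 = 15*1 + 0 = 15, q_0 = 15*0 + 1 = 1.
  i=1: a_1=1, p_1 = 1*15 + 1 = 16, q_1 = 1*1 + 0 = 1.
  i=2: a_2=1, p_2 = 1*16 + 15 = 31, q_2 = 1*1 + 1 = 2.
  i=3: a_3=3, p_3 = 3*31 + 16 = 109, q_3 = 3*2 + 1 = 7.
  i=4: a_4=1, p_4 = 1*109 + 31 = 140, q_4 = 1*7 + 2 = 9.
  i=5: a_5=14, p_5 = 14*140 + 109 = 2069, q_5 = 14*9 + 7 = 133.
  i=6: a_6=1, p_6 = 1*2069 + 140 = 2209, q_6 = 1*133 + 9 = 142.
  i=7: a_7=3, p_7 = 3*2209 + 2069 = 8696, q_7 = 3*142 + 133 = 559.
  i=8: a_8=1, p_8 = 1*8696 + 2209 = 10905, q_8 = 1*559 + 142 = 701.
  i=9: a_9=1, p_9 = 1*10905 + 8696 = 19601, q_9 = 1*701 + 559 = 1260.
Check: 19601^2 - 242*1260^2 = 384199201 - 384199200 = 1, so (x, y) = (19601, 1260) solves the equation, and by the theorem it is the least positive solution.

(x, y) = (19601, 1260)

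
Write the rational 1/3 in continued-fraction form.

[0; 3]

Run the Euclidean algorithm on 1 and 3; the successive quotients are the partial quotients a_0, a_1, ... (each step inverts the fractional part left over by the previous one):
  1 = 0*3 + 1, so a_0 = 0.
  3 = 3*1 + 0, so a_1 = 3.
The remainder reaches 0 after 2 divisions, so the expansion has 2 partial quotients, read off in order.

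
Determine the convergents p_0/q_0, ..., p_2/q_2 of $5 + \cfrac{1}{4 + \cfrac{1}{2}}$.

Using the convergent recurrence p_i = a_i*p_{i-1} + p_{i-2}, q_i = a_i*q_{i-1} + q_{i-2} with p_{-2}=0, p_{-1}=1, q_{-2}=1, q_{-1}=0:
  i=0: a_0=5, p_0 = 5*1 + 0 = 5, q_0 = 5*0 + 1 = 1.
  i=1: a_1=4, p_1 = 4*5 + 1 = 21, q_1 = 4*1 + 0 = 4.
  i=2: a_2=2, p_2 = 2*21 + 5 = 47, q_2 = 2*4 + 1 = 9.

5/1, 21/4, 47/9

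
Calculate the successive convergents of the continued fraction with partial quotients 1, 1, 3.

Using the convergent recurrence p_i = a_i*p_{i-1} + p_{i-2}, q_i = a_i*q_{i-1} + q_{i-2} with p_{-2}=0, p_{-1}=1, q_{-2}=1, q_{-1}=0:
  i=0: a_0=1, p_0 = 1*1 + 0 = 1, q_0 = 1*0 + 1 = 1.
  i=1: a_1=1, p_1 = 1*1 + 1 = 2, q_1 = 1*1 + 0 = 1.
  i=2: a_2=3, p_2 = 3*2 + 1 = 7, q_2 = 3*1 + 1 = 4.

1/1, 2/1, 7/4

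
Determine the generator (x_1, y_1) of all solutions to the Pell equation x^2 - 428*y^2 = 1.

First expand sqrt(428) as a continued fraction. With x_i = (sqrt(428) + m_i)/d_i and (m_0, d_0) = (0, 1): a_0 = floor(sqrt(428)) = 20, since 20^2 = 400 <= 428 < 441 = 21^2.
Iterate m_{i+1} = d_i*a_i - m_i, d_{i+1} = (428 - m_{i+1}^2)/d_i, a_{i+1} = floor((a_0 + m_{i+1})/d_{i+1}):
  m_1 = 1*20 - 0 = 20, d_1 = (428 - 20^2)/1 = 28/1 = 28, a_1 = floor((20 + 20)/28) = 1.
  m_2 = 28*1 - 20 = 8, d_2 = (428 - 8^2)/28 = 364/28 = 13, a_2 = floor((20 + 8)/13) = 2.
  m_3 = 13*2 - 8 = 18, d_3 = (428 - 18^2)/13 = 104/13 = 8, a_3 = floor((20 + 18)/8) = 4.
  m_4 = 8*4 - 18 = 14, d_4 = (428 - 14^2)/8 = 232/8 = 29, a_4 = floor((20 + 14)/29) = 1.
  m_5 = 29*1 - 14 = 15, d_5 = (428 - 15^2)/29 = 203/29 = 7, a_5 = floor((20 + 15)/7) = 5.
  m_6 = 7*5 - 15 = 20, d_6 = (428 - 20^2)/7 = 28/7 = 4, a_6 = floor((20 + 20)/4) = 10.
  m_7 = 4*10 - 20 = 20, d_7 = (428 - 20^2)/4 = 28/4 = 7, a_7 = floor((20 + 20)/7) = 5.
  m_8 = 7*5 - 20 = 15, d_8 = (428 - 15^2)/7 = 203/7 = 29, a_8 = floor((20 + 15)/29) = 1.
  m_9 = 29*1 - 15 = 14, d_9 = (428 - 14^2)/29 = 232/29 = 8, a_9 = floor((20 + 14)/8) = 4.
  m_10 = 8*4 - 14 = 18, d_10 = (428 - 18^2)/8 = 104/8 = 13, a_10 = floor((20 + 18)/13) = 2.
  m_11 = 13*2 - 18 = 8, d_11 = (428 - 8^2)/13 = 364/13 = 28, a_11 = floor((20 + 8)/28) = 1.
  m_12 = 28*1 - 8 = 20, d_12 = (428 - 20^2)/28 = 28/28 = 1, a_12 = floor((20 + 20)/1) = 40.
  m_13 = 1*40 - 20 = 20, d_13 = (428 - 20^2)/1 = 28/1 = 28: (m_13, d_13) = (m_1, d_1) = (20, 28), so from here the quotients repeat a_1, ..., a_12; the period length is 12.
So sqrt(428) = [20; (1, 2, 4, 1, 5, 10, 5, 1, 4, 2, 1, 40)] with period length k = 12.
k is even, so the fundamental solution of x^2 - 428y^2 = 1 is (p_{k-1}, q_{k-1}) = (p_11, q_11); compute convergents through index 11.
Convergents (p_i = a_i*p_{i-1} + p_{i-2}, q_i = a_i*q_{i-1} + q_{i-2} with p_{-2}=0, p_{-1}=1, q_{-2}=1, q_{-1}=0):
  i=0: a_0=20, p_0 = 20*1 + 0 = 20, q_0 = 20*0 + 1 = 1.
  i=1: a_1=1, p_1 = 1*20 + 1 = 21, q_1 = 1*1 + 0 = 1.
  i=2: a_2=2, p_2 = 2*21 + 20 = 62, q_2 = 2*1 + 1 = 3.
  i=3: a_3=4, p_3 = 4*62 + 21 = 269, q_3 = 4*3 + 1 = 13.
  i=4: a_4=1, p_4 = 1*269 + 62 = 331, q_4 = 1*13 + 3 = 16.
  i=5: a_5=5, p_5 = 5*331 + 269 = 1924, q_5 = 5*16 + 13 = 93.
  i=6: a_6=10, p_6 = 10*1924 + 331 = 19571, q_6 = 10*93 + 16 = 946.
  i=7: a_7=5, p_7 = 5*19571 + 1924 = 99779, q_7 = 5*946 + 93 = 4823.
  i=8: a_8=1, p_8 = 1*99779 + 19571 = 119350, q_8 = 1*4823 + 946 = 5769.
  i=9: a_9=4, p_9 = 4*119350 + 99779 = 577179, q_9 = 4*5769 + 4823 = 27899.
  i=10: a_10=2, p_10 = 2*577179 + 119350 = 1273708, q_10 = 2*27899 + 5769 = 61567.
  i=11: a_11=1, p_11 = 1*1273708 + 577179 = 1850887, q_11 = 1*61567 + 27899 = 89466.
Check: 1850887^2 - 428*89466^2 = 3425782686769 - 3425782686768 = 1, so (x, y) = (1850887, 89466) solves the equation, and by the theorem it is the least positive solution.

(x, y) = (1850887, 89466)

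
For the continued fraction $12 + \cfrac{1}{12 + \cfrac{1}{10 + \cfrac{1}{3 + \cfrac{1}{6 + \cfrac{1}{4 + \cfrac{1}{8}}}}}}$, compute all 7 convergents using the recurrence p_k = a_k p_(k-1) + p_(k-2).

12/1, 145/12, 1462/121, 4531/375, 28648/2371, 119123/9859, 981632/81243

Using the convergent recurrence p_i = a_i*p_{i-1} + p_{i-2}, q_i = a_i*q_{i-1} + q_{i-2} with p_{-2}=0, p_{-1}=1, q_{-2}=1, q_{-1}=0:
  i=0: a_0=12, p_0 = 12*1 + 0 = 12, q_0 = 12*0 + 1 = 1.
  i=1: a_1=12, p_1 = 12*12 + 1 = 145, q_1 = 12*1 + 0 = 12.
  i=2: a_2=10, p_2 = 10*145 + 12 = 1462, q_2 = 10*12 + 1 = 121.
  i=3: a_3=3, p_3 = 3*1462 + 145 = 4531, q_3 = 3*121 + 12 = 375.
  i=4: a_4=6, p_4 = 6*4531 + 1462 = 28648, q_4 = 6*375 + 121 = 2371.
  i=5: a_5=4, p_5 = 4*28648 + 4531 = 119123, q_5 = 4*2371 + 375 = 9859.
  i=6: a_6=8, p_6 = 8*119123 + 28648 = 981632, q_6 = 8*9859 + 2371 = 81243.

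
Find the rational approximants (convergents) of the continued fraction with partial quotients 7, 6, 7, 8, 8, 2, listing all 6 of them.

Using the convergent recurrence p_i = a_i*p_{i-1} + p_{i-2}, q_i = a_i*q_{i-1} + q_{i-2} with p_{-2}=0, p_{-1}=1, q_{-2}=1, q_{-1}=0:
  i=0: a_0=7, p_0 = 7*1 + 0 = 7, q_0 = 7*0 + 1 = 1.
  i=1: a_1=6, p_1 = 6*7 + 1 = 43, q_1 = 6*1 + 0 = 6.
  i=2: a_2=7, p_2 = 7*43 + 7 = 308, q_2 = 7*6 + 1 = 43.
  i=3: a_3=8, p_3 = 8*308 + 43 = 2507, q_3 = 8*43 + 6 = 350.
  i=4: a_4=8, p_4 = 8*2507 + 308 = 20364, q_4 = 8*350 + 43 = 2843.
  i=5: a_5=2, p_5 = 2*20364 + 2507 = 43235, q_5 = 2*2843 + 350 = 6036.

7/1, 43/6, 308/43, 2507/350, 20364/2843, 43235/6036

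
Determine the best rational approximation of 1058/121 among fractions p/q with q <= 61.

Expand x = 1058/121 as a continued fraction with the Euclidean algorithm:
  1058 = 8*121 + 90, so a_0 = 8.
  121 = 1*90 + 31, so a_1 = 1.
  90 = 2*31 + 28, so a_2 = 2.
  31 = 1*28 + 3, so a_3 = 1.
  28 = 9*3 + 1, so a_4 = 9.
  3 = 3*1 + 0, so a_5 = 3.
so x = [8; 1, 2, 1, 9, 3].
Convergents (p_i = a_i*p_{i-1} + p_{i-2}, q_i = a_i*q_{i-1} + q_{i-2} with p_{-2}=0, p_{-1}=1, q_{-2}=1, q_{-1}=0), until the denominator exceeds 61:
  i=0: a_0=8, p_0 = 8*1 + 0 = 8, q_0 = 8*0 + 1 = 1.
  i=1: a_1=1, p_1 = 1*8 + 1 = 9, q_1 = 1*1 + 0 = 1.
  i=2: a_2=2, p_2 = 2*9 + 8 = 26, q_2 = 2*1 + 1 = 3.
  i=3: a_3=1, p_3 = 1*26 + 9 = 35, q_3 = 1*3 + 1 = 4.
  i=4: a_4=9, p_4 = 9*35 + 26 = 341, q_4 = 9*4 + 3 = 39.
  i=5: a_5=3, p_5 = 3*341 + 35 = 1058, q_5 = 3*39 + 4 = 121.
q_5 = 121 > 61, so the last convergent with denominator <= 61 is p_4/q_4 = 341/39.
The closest fraction with denominator <= 61 is either p_4/q_4 or the intermediate fraction (k*p_4 + p_3)/(k*q_4 + q_3) with the largest k >= 1 whose denominator stays <= 61; these approach x as k grows, and every other convergent or intermediate fraction in range is farther away.
Largest k: floor((61 - q_3)/q_4) = floor((61 - 4)/39) = 1.
That gives (1*341 + 35)/(1*39 + 4) = 376/43.
Compare the errors: |x - 341/39| = |1058*39 - 341*121|/(121*39) = 1/4719, and |x - 376/43| = |1058*43 - 376*121|/(121*43) = 2/5203.
Cross-multiplying, 1*5203 = 5203 < 9438 = 2*4719, so 1/4719 is smaller: the convergent 341/39 is closer to x than 376/43.

341/39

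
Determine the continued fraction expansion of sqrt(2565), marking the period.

Write x_i = (sqrt(2565) + m_i)/d_i with (m_0, d_0) = (0, 1). a_0 = floor(sqrt(2565)) = 50, since 50^2 = 2500 <= 2565 < 2601 = 51^2.
Iterate m_{i+1} = d_i*a_i - m_i, d_{i+1} = (2565 - m_{i+1}^2)/d_i, a_{i+1} = floor((a_0 + m_{i+1})/d_{i+1}):
  m_1 = 1*50 - 0 = 50, d_1 = (2565 - 50^2)/1 = 65/1 = 65, a_1 = floor((50 + 50)/65) = 1.
  m_2 = 65*1 - 50 = 15, d_2 = (2565 - 15^2)/65 = 2340/65 = 36, a_2 = floor((50 + 15)/36) = 1.
  m_3 = 36*1 - 15 = 21, d_3 = (2565 - 21^2)/36 = 2124/36 = 59, a_3 = floor((50 + 21)/59) = 1.
  m_4 = 59*1 - 21 = 38, d_4 = (2565 - 38^2)/59 = 1121/59 = 19, a_4 = floor((50 + 38)/19) = 4.
  m_5 = 19*4 - 38 = 38, d_5 = (2565 - 38^2)/19 = 1121/19 = 59, a_5 = floor((50 + 38)/59) = 1.
  m_6 = 59*1 - 38 = 21, d_6 = (2565 - 21^2)/59 = 2124/59 = 36, a_6 = floor((50 + 21)/36) = 1.
  m_7 = 36*1 - 21 = 15, d_7 = (2565 - 15^2)/36 = 2340/36 = 65, a_7 = floor((50 + 15)/65) = 1.
  m_8 = 65*1 - 15 = 50, d_8 = (2565 - 50^2)/65 = 65/65 = 1, a_8 = floor((50 + 50)/1) = 100.
  m_9 = 1*100 - 50 = 50, d_9 = (2565 - 50^2)/1 = 65/1 = 65: (m_9, d_9) = (m_1, d_1) = (50, 65), so from here the quotients repeat a_1, ..., a_8; the period length is 8.
Hence the expansion of sqrt(2565) is a_0 = 50 followed by the repeating block 1, 1, 1, 4, 1, 1, 1, 100 (period 8).

[50; (1, 1, 1, 4, 1, 1, 1, 100)]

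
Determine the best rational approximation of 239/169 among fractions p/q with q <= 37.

Expand x = 239/169 as a continued fraction with the Euclidean algorithm:
  239 = 1*169 + 70, so a_0 = 1.
  169 = 2*70 + 29, so a_1 = 2.
  70 = 2*29 + 12, so a_2 = 2.
  29 = 2*12 + 5, so a_3 = 2.
  12 = 2*5 + 2, so a_4 = 2.
  5 = 2*2 + 1, so a_5 = 2.
  2 = 2*1 + 0, so a_6 = 2.
so x = [1; 2, 2, 2, 2, 2, 2].
Convergents (p_i = a_i*p_{i-1} + p_{i-2}, q_i = a_i*q_{i-1} + q_{i-2} with p_{-2}=0, p_{-1}=1, q_{-2}=1, q_{-1}=0), until the denominator exceeds 37:
  i=0: a_0=1, p_0 = 1*1 + 0 = 1, q_0 = 1*0 + 1 = 1.
  i=1: a_1=2, p_1 = 2*1 + 1 = 3, q_1 = 2*1 + 0 = 2.
  i=2: a_2=2, p_2 = 2*3 + 1 = 7, q_2 = 2*2 + 1 = 5.
  i=3: a_3=2, p_3 = 2*7 + 3 = 17, q_3 = 2*5 + 2 = 12.
  i=4: a_4=2, p_4 = 2*17 + 7 = 41, q_4 = 2*12 + 5 = 29.
  i=5: a_5=2, p_5 = 2*41 + 17 = 99, q_5 = 2*29 + 12 = 70.
q_5 = 70 > 37, so the last convergent with denominator <= 37 is p_4/q_4 = 41/29.
The closest fraction with denominator <= 37 is either p_4/q_4 or the intermediate fraction (k*p_4 + p_3)/(k*q_4 + q_3) with the largest k >= 1 whose denominator stays <= 37; these approach x as k grows, and every other convergent or intermediate fraction in range is farther away.
Largest k: floor((37 - q_3)/q_4) = floor((37 - 12)/29) = 0.
Since k = 0, no intermediate fraction beyond p_4/q_4 has denominator <= 37, so the convergent 41/29 is the closest (its error is |239*29 - 41*169|/(169*29) = 2/4901).

41/29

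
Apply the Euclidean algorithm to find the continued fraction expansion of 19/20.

Run the Euclidean algorithm on 19 and 20; the successive quotients are the partial quotients a_0, a_1, ... (each step inverts the fractional part left over by the previous one):
  19 = 0*20 + 19, so a_0 = 0.
  20 = 1*19 + 1, so a_1 = 1.
  19 = 19*1 + 0, so a_2 = 19.
The remainder reaches 0 after 3 divisions, so the expansion has 3 partial quotients, read off in order.

[0; 1, 19]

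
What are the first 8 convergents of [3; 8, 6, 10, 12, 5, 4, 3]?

3/1, 25/8, 153/49, 1555/498, 18813/6025, 95620/30623, 401293/128517, 1299499/416174

Using the convergent recurrence p_i = a_i*p_{i-1} + p_{i-2}, q_i = a_i*q_{i-1} + q_{i-2} with p_{-2}=0, p_{-1}=1, q_{-2}=1, q_{-1}=0:
  i=0: a_0=3, p_0 = 3*1 + 0 = 3, q_0 = 3*0 + 1 = 1.
  i=1: a_1=8, p_1 = 8*3 + 1 = 25, q_1 = 8*1 + 0 = 8.
  i=2: a_2=6, p_2 = 6*25 + 3 = 153, q_2 = 6*8 + 1 = 49.
  i=3: a_3=10, p_3 = 10*153 + 25 = 1555, q_3 = 10*49 + 8 = 498.
  i=4: a_4=12, p_4 = 12*1555 + 153 = 18813, q_4 = 12*498 + 49 = 6025.
  i=5: a_5=5, p_5 = 5*18813 + 1555 = 95620, q_5 = 5*6025 + 498 = 30623.
  i=6: a_6=4, p_6 = 4*95620 + 18813 = 401293, q_6 = 4*30623 + 6025 = 128517.
  i=7: a_7=3, p_7 = 3*401293 + 95620 = 1299499, q_7 = 3*128517 + 30623 = 416174.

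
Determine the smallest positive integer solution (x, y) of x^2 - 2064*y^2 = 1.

(x, y) = (16855, 371)

First expand sqrt(2064) as a continued fraction. With x_i = (sqrt(2064) + m_i)/d_i and (m_0, d_0) = (0, 1): a_0 = floor(sqrt(2064)) = 45, since 45^2 = 2025 <= 2064 < 2116 = 46^2.
Iterate m_{i+1} = d_i*a_i - m_i, d_{i+1} = (2064 - m_{i+1}^2)/d_i, a_{i+1} = floor((a_0 + m_{i+1})/d_{i+1}):
  m_1 = 1*45 - 0 = 45, d_1 = (2064 - 45^2)/1 = 39/1 = 39, a_1 = floor((45 + 45)/39) = 2.
  m_2 = 39*2 - 45 = 33, d_2 = (2064 - 33^2)/39 = 975/39 = 25, a_2 = floor((45 + 33)/25) = 3.
  m_3 = 25*3 - 33 = 42, d_3 = (2064 - 42^2)/25 = 300/25 = 12, a_3 = floor((45 + 42)/12) = 7.
  m_4 = 12*7 - 42 = 42, d_4 = (2064 - 42^2)/12 = 300/12 = 25, a_4 = floor((45 + 42)/25) = 3.
  m_5 = 25*3 - 42 = 33, d_5 = (2064 - 33^2)/25 = 975/25 = 39, a_5 = floor((45 + 33)/39) = 2.
  m_6 = 39*2 - 33 = 45, d_6 = (2064 - 45^2)/39 = 39/39 = 1, a_6 = floor((45 + 45)/1) = 90.
  m_7 = 1*90 - 45 = 45, d_7 = (2064 - 45^2)/1 = 39/1 = 39: (m_7, d_7) = (m_1, d_1) = (45, 39), so from here the quotients repeat a_1, ..., a_6; the period length is 6.
So sqrt(2064) = [45; (2, 3, 7, 3, 2, 90)] with period length k = 6.
k is even, so the fundamental solution of x^2 - 2064y^2 = 1 is (p_{k-1}, q_{k-1}) = (p_5, q_5); compute convergents through index 5.
Convergents (p_i = a_i*p_{i-1} + p_{i-2}, q_i = a_i*q_{i-1} + q_{i-2} with p_{-2}=0, p_{-1}=1, q_{-2}=1, q_{-1}=0):
  i=0: a_0=45, p_0 = 45*1 + 0 = 45, q_0 = 45*0 + 1 = 1.
  i=1: a_1=2, p_1 = 2*45 + 1 = 91, q_1 = 2*1 + 0 = 2.
  i=2: a_2=3, p_2 = 3*91 + 45 = 318, q_2 = 3*2 + 1 = 7.
  i=3: a_3=7, p_3 = 7*318 + 91 = 2317, q_3 = 7*7 + 2 = 51.
  i=4: a_4=3, p_4 = 3*2317 + 318 = 7269, q_4 = 3*51 + 7 = 160.
  i=5: a_5=2, p_5 = 2*7269 + 2317 = 16855, q_5 = 2*160 + 51 = 371.
Check: 16855^2 - 2064*371^2 = 284091025 - 284091024 = 1, so (x, y) = (16855, 371) solves the equation, and by the theorem it is the least positive solution.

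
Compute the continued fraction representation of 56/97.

[0; 1, 1, 2, 1, 2, 1, 3]

Run the Euclidean algorithm on 56 and 97; the successive quotients are the partial quotients a_0, a_1, ... (each step inverts the fractional part left over by the previous one):
  56 = 0*97 + 56, so a_0 = 0.
  97 = 1*56 + 41, so a_1 = 1.
  56 = 1*41 + 15, so a_2 = 1.
  41 = 2*15 + 11, so a_3 = 2.
  15 = 1*11 + 4, so a_4 = 1.
  11 = 2*4 + 3, so a_5 = 2.
  4 = 1*3 + 1, so a_6 = 1.
  3 = 3*1 + 0, so a_7 = 3.
The remainder reaches 0 after 8 divisions, so the expansion has 8 partial quotients, read off in order.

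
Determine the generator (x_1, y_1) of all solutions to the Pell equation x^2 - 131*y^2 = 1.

(x, y) = (10610, 927)

First expand sqrt(131) as a continued fraction. With x_i = (sqrt(131) + m_i)/d_i and (m_0, d_0) = (0, 1): a_0 = floor(sqrt(131)) = 11, since 11^2 = 121 <= 131 < 144 = 12^2.
Iterate m_{i+1} = d_i*a_i - m_i, d_{i+1} = (131 - m_{i+1}^2)/d_i, a_{i+1} = floor((a_0 + m_{i+1})/d_{i+1}):
  m_1 = 1*11 - 0 = 11, d_1 = (131 - 11^2)/1 = 10/1 = 10, a_1 = floor((11 + 11)/10) = 2.
  m_2 = 10*2 - 11 = 9, d_2 = (131 - 9^2)/10 = 50/10 = 5, a_2 = floor((11 + 9)/5) = 4.
  m_3 = 5*4 - 9 = 11, d_3 = (131 - 11^2)/5 = 10/5 = 2, a_3 = floor((11 + 11)/2) = 11.
  m_4 = 2*11 - 11 = 11, d_4 = (131 - 11^2)/2 = 10/2 = 5, a_4 = floor((11 + 11)/5) = 4.
  m_5 = 5*4 - 11 = 9, d_5 = (131 - 9^2)/5 = 50/5 = 10, a_5 = floor((11 + 9)/10) = 2.
  m_6 = 10*2 - 9 = 11, d_6 = (131 - 11^2)/10 = 10/10 = 1, a_6 = floor((11 + 11)/1) = 22.
  m_7 = 1*22 - 11 = 11, d_7 = (131 - 11^2)/1 = 10/1 = 10: (m_7, d_7) = (m_1, d_1) = (11, 10), so from here the quotients repeat a_1, ..., a_6; the period length is 6.
So sqrt(131) = [11; (2, 4, 11, 4, 2, 22)] with period length k = 6.
k is even, so the fundamental solution of x^2 - 131y^2 = 1 is (p_{k-1}, q_{k-1}) = (p_5, q_5); compute convergents through index 5.
Convergents (p_i = a_i*p_{i-1} + p_{i-2}, q_i = a_i*q_{i-1} + q_{i-2} with p_{-2}=0, p_{-1}=1, q_{-2}=1, q_{-1}=0):
  i=0: a_0=11, p_0 = 11*1 + 0 = 11, q_0 = 11*0 + 1 = 1.
  i=1: a_1=2, p_1 = 2*11 + 1 = 23, q_1 = 2*1 + 0 = 2.
  i=2: a_2=4, p_2 = 4*23 + 11 = 103, q_2 = 4*2 + 1 = 9.
  i=3: a_3=11, p_3 = 11*103 + 23 = 1156, q_3 = 11*9 + 2 = 101.
  i=4: a_4=4, p_4 = 4*1156 + 103 = 4727, q_4 = 4*101 + 9 = 413.
  i=5: a_5=2, p_5 = 2*4727 + 1156 = 10610, q_5 = 2*413 + 101 = 927.
Check: 10610^2 - 131*927^2 = 112572100 - 112572099 = 1, so (x, y) = (10610, 927) solves the equation, and by the theorem it is the least positive solution.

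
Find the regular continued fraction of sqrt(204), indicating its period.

[14; (3, 1, 1, 6, 1, 1, 3, 28)]

Write x_i = (sqrt(204) + m_i)/d_i with (m_0, d_0) = (0, 1). a_0 = floor(sqrt(204)) = 14, since 14^2 = 196 <= 204 < 225 = 15^2.
Iterate m_{i+1} = d_i*a_i - m_i, d_{i+1} = (204 - m_{i+1}^2)/d_i, a_{i+1} = floor((a_0 + m_{i+1})/d_{i+1}):
  m_1 = 1*14 - 0 = 14, d_1 = (204 - 14^2)/1 = 8/1 = 8, a_1 = floor((14 + 14)/8) = 3.
  m_2 = 8*3 - 14 = 10, d_2 = (204 - 10^2)/8 = 104/8 = 13, a_2 = floor((14 + 10)/13) = 1.
  m_3 = 13*1 - 10 = 3, d_3 = (204 - 3^2)/13 = 195/13 = 15, a_3 = floor((14 + 3)/15) = 1.
  m_4 = 15*1 - 3 = 12, d_4 = (204 - 12^2)/15 = 60/15 = 4, a_4 = floor((14 + 12)/4) = 6.
  m_5 = 4*6 - 12 = 12, d_5 = (204 - 12^2)/4 = 60/4 = 15, a_5 = floor((14 + 12)/15) = 1.
  m_6 = 15*1 - 12 = 3, d_6 = (204 - 3^2)/15 = 195/15 = 13, a_6 = floor((14 + 3)/13) = 1.
  m_7 = 13*1 - 3 = 10, d_7 = (204 - 10^2)/13 = 104/13 = 8, a_7 = floor((14 + 10)/8) = 3.
  m_8 = 8*3 - 10 = 14, d_8 = (204 - 14^2)/8 = 8/8 = 1, a_8 = floor((14 + 14)/1) = 28.
  m_9 = 1*28 - 14 = 14, d_9 = (204 - 14^2)/1 = 8/1 = 8: (m_9, d_9) = (m_1, d_1) = (14, 8), so from here the quotients repeat a_1, ..., a_8; the period length is 8.
Hence the expansion of sqrt(204) is a_0 = 14 followed by the repeating block 3, 1, 1, 6, 1, 1, 3, 28 (period 8).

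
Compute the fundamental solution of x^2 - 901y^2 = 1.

First expand sqrt(901) as a continued fraction. With x_i = (sqrt(901) + m_i)/d_i and (m_0, d_0) = (0, 1): a_0 = floor(sqrt(901)) = 30, since 30^2 = 900 <= 901 < 961 = 31^2.
Iterate m_{i+1} = d_i*a_i - m_i, d_{i+1} = (901 - m_{i+1}^2)/d_i, a_{i+1} = floor((a_0 + m_{i+1})/d_{i+1}):
  m_1 = 1*30 - 0 = 30, d_1 = (901 - 30^2)/1 = 1/1 = 1, a_1 = floor((30 + 30)/1) = 60.
  m_2 = 1*60 - 30 = 30, d_2 = (901 - 30^2)/1 = 1/1 = 1: (m_2, d_2) = (m_1, d_1) = (30, 1), so from here the quotient a_1 repeats; the period length is 1.
So sqrt(901) = [30; (60)] with period length k = 1.
k is odd, so (p_{k-1}, q_{k-1}) only solves x^2 - 901y^2 = -1 and the fundamental solution of x^2 - 901y^2 = 1 is (p_{2k-1}, q_{2k-1}) = (p_1, q_1); compute convergents through index 1, running through the period twice.
Convergents (p_i = a_i*p_{i-1} + p_{i-2}, q_i = a_i*q_{i-1} + q_{i-2} with p_{-2}=0, p_{-1}=1, q_{-2}=1, q_{-1}=0):
  i=0: a_0=30, p_0 = 30*1 + 0 = 30, q_0 = 30*0 + 1 = 1.
  i=1: a_1=60, p_1 = 60*30 + 1 = 1801, q_1 = 60*1 + 0 = 60.
Indeed p_0^2 - 901*q_0^2 = 900 - 901 = -1, not +1.
Check: 1801^2 - 901*60^2 = 3243601 - 3243600 = 1, so (x, y) = (1801, 60) solves the equation, and by the theorem it is the least positive solution.

(x, y) = (1801, 60)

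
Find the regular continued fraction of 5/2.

Run the Euclidean algorithm on 5 and 2; the successive quotients are the partial quotients a_0, a_1, ... (each step inverts the fractional part left over by the previous one):
  5 = 2*2 + 1, so a_0 = 2.
  2 = 2*1 + 0, so a_1 = 2.
The remainder reaches 0 after 2 divisions, so the expansion has 2 partial quotients, read off in order.

[2; 2]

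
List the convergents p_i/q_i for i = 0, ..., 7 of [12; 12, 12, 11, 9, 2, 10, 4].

12/1, 145/12, 1752/145, 19417/1607, 176505/14608, 372427/30823, 3900775/322838, 15975527/1322175

Using the convergent recurrence p_i = a_i*p_{i-1} + p_{i-2}, q_i = a_i*q_{i-1} + q_{i-2} with p_{-2}=0, p_{-1}=1, q_{-2}=1, q_{-1}=0:
  i=0: a_0=12, p_0 = 12*1 + 0 = 12, q_0 = 12*0 + 1 = 1.
  i=1: a_1=12, p_1 = 12*12 + 1 = 145, q_1 = 12*1 + 0 = 12.
  i=2: a_2=12, p_2 = 12*145 + 12 = 1752, q_2 = 12*12 + 1 = 145.
  i=3: a_3=11, p_3 = 11*1752 + 145 = 19417, q_3 = 11*145 + 12 = 1607.
  i=4: a_4=9, p_4 = 9*19417 + 1752 = 176505, q_4 = 9*1607 + 145 = 14608.
  i=5: a_5=2, p_5 = 2*176505 + 19417 = 372427, q_5 = 2*14608 + 1607 = 30823.
  i=6: a_6=10, p_6 = 10*372427 + 176505 = 3900775, q_6 = 10*30823 + 14608 = 322838.
  i=7: a_7=4, p_7 = 4*3900775 + 372427 = 15975527, q_7 = 4*322838 + 30823 = 1322175.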